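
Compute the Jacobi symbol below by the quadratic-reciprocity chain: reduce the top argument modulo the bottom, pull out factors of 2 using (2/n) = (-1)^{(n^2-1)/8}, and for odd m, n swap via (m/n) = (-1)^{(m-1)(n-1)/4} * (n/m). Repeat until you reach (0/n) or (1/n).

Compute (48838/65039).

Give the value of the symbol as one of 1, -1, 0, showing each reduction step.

factor out 2^1: 48838 = 2^1·24419; with 65039 mod 8 = 7, (2/65039) = +1; sign now +1; continue with (24419/65039)
flip (24419/65039) -> (65039/24419): both odd, 24419 mod 4 = 3, 65039 mod 4 = 3, so the flip contributes -1; sign now -1
(65039/24419): 65039 mod 24419 = 16201, so (65039/24419) = (16201/24419)
flip (16201/24419) -> (24419/16201): both odd, 16201 mod 4 = 1, 24419 mod 4 = 3, so the flip contributes +1; sign now -1
(24419/16201): 24419 mod 16201 = 8218, so (24419/16201) = (8218/16201)
factor out 2^1: 8218 = 2^1·4109; with 16201 mod 8 = 1, (2/16201) = +1; sign now -1; continue with (4109/16201)
flip (4109/16201) -> (16201/4109): both odd, 4109 mod 4 = 1, 16201 mod 4 = 1, so the flip contributes +1; sign now -1
(16201/4109): 16201 mod 4109 = 3874, so (16201/4109) = (3874/4109)
factor out 2^1: 3874 = 2^1·1937; with 4109 mod 8 = 5, (2/4109) = -1; sign now +1; continue with (1937/4109)
flip (1937/4109) -> (4109/1937): both odd, 1937 mod 4 = 1, 4109 mod 4 = 1, so the flip contributes +1; sign now +1
(4109/1937): 4109 mod 1937 = 235, so (4109/1937) = (235/1937)
flip (235/1937) -> (1937/235): both odd, 235 mod 4 = 3, 1937 mod 4 = 1, so the flip contributes +1; sign now +1
(1937/235): 1937 mod 235 = 57, so (1937/235) = (57/235)
flip (57/235) -> (235/57): both odd, 57 mod 4 = 1, 235 mod 4 = 3, so the flip contributes +1; sign now +1
(235/57): 235 mod 57 = 7, so (235/57) = (7/57)
flip (7/57) -> (57/7): both odd, 7 mod 4 = 3, 57 mod 4 = 1, so the flip contributes +1; sign now +1
(57/7): 57 mod 7 = 1, so (57/7) = (1/7)
reached (1/7) = 1, so the symbol is +1

1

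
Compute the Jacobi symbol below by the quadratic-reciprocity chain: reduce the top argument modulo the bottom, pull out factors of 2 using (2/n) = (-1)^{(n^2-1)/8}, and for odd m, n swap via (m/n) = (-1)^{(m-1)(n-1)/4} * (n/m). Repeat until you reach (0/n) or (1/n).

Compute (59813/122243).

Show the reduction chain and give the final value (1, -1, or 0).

reciprocity: (59813/122243) = +1·(122243/59813) since 59813 mod 4 = 1, 122243 mod 4 = 3; sign now +1
(122243/59813) = (2617/59813)   [reduce mod 59813]
reciprocity: (2617/59813) = +1·(59813/2617) since 2617 mod 4 = 1, 59813 mod 4 = 1; sign now +1
(59813/2617) = (2239/2617)   [reduce mod 2617]
reciprocity: (2239/2617) = +1·(2617/2239) since 2239 mod 4 = 3, 2617 mod 4 = 1; sign now +1
(2617/2239) = (378/2239)   [reduce mod 2239]
378 = 2^1·189; (2/2239) = +1 since 2239 mod 8 = 7, so (378/2239) = (+1)^1·(189/2239); sign now +1
reciprocity: (189/2239) = +1·(2239/189) since 189 mod 4 = 1, 2239 mod 4 = 3; sign now +1
(2239/189) = (160/189)   [reduce mod 189]
160 = 2^5·5; (2/189) = -1 since 189 mod 8 = 5, so (160/189) = (-1)^5·(5/189); sign now -1
reciprocity: (5/189) = +1·(189/5) since 5 mod 4 = 1, 189 mod 4 = 1; sign now -1
(189/5) = (4/5)   [reduce mod 5]
4 = 2^2·1; (2/5) = -1 since 5 mod 8 = 5, so (4/5) = (-1)^2·(1/5); sign now -1
(1/5) = 1; final value = sign = -1

-1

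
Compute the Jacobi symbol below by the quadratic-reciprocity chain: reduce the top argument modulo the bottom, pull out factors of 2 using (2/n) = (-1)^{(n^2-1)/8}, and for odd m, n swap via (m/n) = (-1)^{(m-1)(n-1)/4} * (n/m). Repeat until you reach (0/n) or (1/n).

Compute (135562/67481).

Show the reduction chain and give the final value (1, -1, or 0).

(135562/67481): 135562 mod 67481 = 600, so (135562/67481) = (600/67481)
factor out 2^3: 600 = 2^3·75; with 67481 mod 8 = 1, (2/67481) = +1; sign now +1; continue with (75/67481)
flip (75/67481) -> (67481/75): both odd, 75 mod 4 = 3, 67481 mod 4 = 1, so the flip contributes +1; sign now +1
(67481/75): 67481 mod 75 = 56, so (67481/75) = (56/75)
factor out 2^3: 56 = 2^3·7; with 75 mod 8 = 3, (2/75) = -1; sign now -1; continue with (7/75)
flip (7/75) -> (75/7): both odd, 7 mod 4 = 3, 75 mod 4 = 3, so the flip contributes -1; sign now +1
(75/7): 75 mod 7 = 5, so (75/7) = (5/7)
flip (5/7) -> (7/5): both odd, 5 mod 4 = 1, 7 mod 4 = 3, so the flip contributes +1; sign now +1
(7/5): 7 mod 5 = 2, so (7/5) = (2/5)
factor out 2^1: 2 = 2^1·1; with 5 mod 8 = 5, (2/5) = -1; sign now -1; continue with (1/5)
reached (1/5) = 1, so the symbol is -1

-1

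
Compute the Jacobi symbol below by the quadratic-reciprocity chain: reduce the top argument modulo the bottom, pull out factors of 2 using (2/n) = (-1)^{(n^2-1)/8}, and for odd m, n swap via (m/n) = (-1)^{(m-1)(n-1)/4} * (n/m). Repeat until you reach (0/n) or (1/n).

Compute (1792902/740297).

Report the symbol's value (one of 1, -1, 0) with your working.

(1792902/740297) = (312308/740297)   [reduce mod 740297]
312308 = 2^2·78077; (2/740297) = +1 since 740297 mod 8 = 1, so (312308/740297) = (+1)^2·(78077/740297); sign now +1
reciprocity: (78077/740297) = +1·(740297/78077) since 78077 mod 4 = 1, 740297 mod 4 = 1; sign now +1
(740297/78077) = (37604/78077)   [reduce mod 78077]
37604 = 2^2·9401; (2/78077) = -1 since 78077 mod 8 = 5, so (37604/78077) = (-1)^2·(9401/78077); sign now +1
reciprocity: (9401/78077) = +1·(78077/9401) since 9401 mod 4 = 1, 78077 mod 4 = 1; sign now +1
(78077/9401) = (2869/9401)   [reduce mod 9401]
reciprocity: (2869/9401) = +1·(9401/2869) since 2869 mod 4 = 1, 9401 mod 4 = 1; sign now +1
(9401/2869) = (794/2869)   [reduce mod 2869]
794 = 2^1·397; (2/2869) = -1 since 2869 mod 8 = 5, so (794/2869) = (-1)^1·(397/2869); sign now -1
reciprocity: (397/2869) = +1·(2869/397) since 397 mod 4 = 1, 2869 mod 4 = 1; sign now -1
(2869/397) = (90/397)   [reduce mod 397]
90 = 2^1·45; (2/397) = -1 since 397 mod 8 = 5, so (90/397) = (-1)^1·(45/397); sign now +1
reciprocity: (45/397) = +1·(397/45) since 45 mod 4 = 1, 397 mod 4 = 1; sign now +1
(397/45) = (37/45)   [reduce mod 45]
reciprocity: (37/45) = +1·(45/37) since 37 mod 4 = 1, 45 mod 4 = 1; sign now +1
(45/37) = (8/37)   [reduce mod 37]
8 = 2^3·1; (2/37) = -1 since 37 mod 8 = 5, so (8/37) = (-1)^3·(1/37); sign now -1
(1/37) = 1; final value = sign = -1

-1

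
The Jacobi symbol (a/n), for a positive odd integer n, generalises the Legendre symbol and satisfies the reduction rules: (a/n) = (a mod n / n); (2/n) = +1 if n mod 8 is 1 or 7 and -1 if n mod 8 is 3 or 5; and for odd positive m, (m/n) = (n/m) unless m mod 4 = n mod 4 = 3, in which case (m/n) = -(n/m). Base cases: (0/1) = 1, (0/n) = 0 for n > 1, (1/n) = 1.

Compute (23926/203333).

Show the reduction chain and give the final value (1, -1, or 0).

factor out 2^1: 23926 = 2^1·11963; with 203333 mod 8 = 5, (2/203333) = -1; sign now -1; continue with (11963/203333)
flip (11963/203333) -> (203333/11963): both odd, 11963 mod 4 = 3, 203333 mod 4 = 1, so the flip contributes +1; sign now -1
(203333/11963): 203333 mod 11963 = 11925, so (203333/11963) = (11925/11963)
flip (11925/11963) -> (11963/11925): both odd, 11925 mod 4 = 1, 11963 mod 4 = 3, so the flip contributes +1; sign now -1
(11963/11925): 11963 mod 11925 = 38, so (11963/11925) = (38/11925)
factor out 2^1: 38 = 2^1·19; with 11925 mod 8 = 5, (2/11925) = -1; sign now +1; continue with (19/11925)
flip (19/11925) -> (11925/19): both odd, 19 mod 4 = 3, 11925 mod 4 = 1, so the flip contributes +1; sign now +1
(11925/19): 11925 mod 19 = 12, so (11925/19) = (12/19)
factor out 2^2: 12 = 2^2·3; with 19 mod 8 = 3, (2/19) = -1; sign now +1; continue with (3/19)
flip (3/19) -> (19/3): both odd, 3 mod 4 = 3, 19 mod 4 = 3, so the flip contributes -1; sign now -1
(19/3): 19 mod 3 = 1, so (19/3) = (1/3)
reached (1/3) = 1, so the symbol is -1

-1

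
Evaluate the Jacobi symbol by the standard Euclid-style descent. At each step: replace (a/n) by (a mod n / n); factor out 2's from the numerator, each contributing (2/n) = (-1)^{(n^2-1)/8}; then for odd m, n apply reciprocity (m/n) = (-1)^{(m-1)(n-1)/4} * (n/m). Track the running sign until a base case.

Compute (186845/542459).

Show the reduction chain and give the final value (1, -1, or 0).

reciprocity: (186845/542459) = +1·(542459/186845) since 186845 mod 4 = 1, 542459 mod 4 = 3; sign now +1
(542459/186845) = (168769/186845)   [reduce mod 186845]
reciprocity: (168769/186845) = +1·(186845/168769) since 168769 mod 4 = 1, 186845 mod 4 = 1; sign now +1
(186845/168769) = (18076/168769)   [reduce mod 168769]
18076 = 2^2·4519; (2/168769) = +1 since 168769 mod 8 = 1, so (18076/168769) = (+1)^2·(4519/168769); sign now +1
reciprocity: (4519/168769) = +1·(168769/4519) since 4519 mod 4 = 3, 168769 mod 4 = 1; sign now +1
(168769/4519) = (1566/4519)   [reduce mod 4519]
1566 = 2^1·783; (2/4519) = +1 since 4519 mod 8 = 7, so (1566/4519) = (+1)^1·(783/4519); sign now +1
reciprocity: (783/4519) = -1·(4519/783) since 783 mod 4 = 3, 4519 mod 4 = 3; sign now -1
(4519/783) = (604/783)   [reduce mod 783]
604 = 2^2·151; (2/783) = +1 since 783 mod 8 = 7, so (604/783) = (+1)^2·(151/783); sign now -1
reciprocity: (151/783) = -1·(783/151) since 151 mod 4 = 3, 783 mod 4 = 3; sign now +1
(783/151) = (28/151)   [reduce mod 151]
28 = 2^2·7; (2/151) = +1 since 151 mod 8 = 7, so (28/151) = (+1)^2·(7/151); sign now +1
reciprocity: (7/151) = -1·(151/7) since 7 mod 4 = 3, 151 mod 4 = 3; sign now -1
(151/7) = (4/7)   [reduce mod 7]
4 = 2^2·1; (2/7) = +1 since 7 mod 8 = 7, so (4/7) = (+1)^2·(1/7); sign now -1
(1/7) = 1; final value = sign = -1

-1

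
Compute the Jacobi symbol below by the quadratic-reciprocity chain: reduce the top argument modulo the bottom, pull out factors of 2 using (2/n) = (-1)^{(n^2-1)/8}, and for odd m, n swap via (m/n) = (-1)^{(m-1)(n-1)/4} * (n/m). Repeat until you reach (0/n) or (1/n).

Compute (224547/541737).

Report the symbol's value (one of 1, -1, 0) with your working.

reciprocity: (224547/541737) = +1·(541737/224547) since 224547 mod 4 = 3, 541737 mod 4 = 1; sign now +1
(541737/224547) = (92643/224547)   [reduce mod 224547]
reciprocity: (92643/224547) = -1·(224547/92643) since 92643 mod 4 = 3, 224547 mod 4 = 3; sign now -1
(224547/92643) = (39261/92643)   [reduce mod 92643]
reciprocity: (39261/92643) = +1·(92643/39261) since 39261 mod 4 = 1, 92643 mod 4 = 3; sign now -1
(92643/39261) = (14121/39261)   [reduce mod 39261]
reciprocity: (14121/39261) = +1·(39261/14121) since 14121 mod 4 = 1, 39261 mod 4 = 1; sign now -1
(39261/14121) = (11019/14121)   [reduce mod 14121]
reciprocity: (11019/14121) = +1·(14121/11019) since 11019 mod 4 = 3, 14121 mod 4 = 1; sign now -1
(14121/11019) = (3102/11019)   [reduce mod 11019]
3102 = 2^1·1551; (2/11019) = -1 since 11019 mod 8 = 3, so (3102/11019) = (-1)^1·(1551/11019); sign now +1
reciprocity: (1551/11019) = -1·(11019/1551) since 1551 mod 4 = 3, 11019 mod 4 = 3; sign now -1
(11019/1551) = (162/1551)   [reduce mod 1551]
162 = 2^1·81; (2/1551) = +1 since 1551 mod 8 = 7, so (162/1551) = (+1)^1·(81/1551); sign now -1
reciprocity: (81/1551) = +1·(1551/81) since 81 mod 4 = 1, 1551 mod 4 = 3; sign now -1
(1551/81) = (12/81)   [reduce mod 81]
12 = 2^2·3; (2/81) = +1 since 81 mod 8 = 1, so (12/81) = (+1)^2·(3/81); sign now -1
reciprocity: (3/81) = +1·(81/3) since 3 mod 4 = 3, 81 mod 4 = 1; sign now -1
(81/3) = (0/3)   [reduce mod 3]
(0/3) = 0   [gcd(a, n) > 1]; final value = 0

0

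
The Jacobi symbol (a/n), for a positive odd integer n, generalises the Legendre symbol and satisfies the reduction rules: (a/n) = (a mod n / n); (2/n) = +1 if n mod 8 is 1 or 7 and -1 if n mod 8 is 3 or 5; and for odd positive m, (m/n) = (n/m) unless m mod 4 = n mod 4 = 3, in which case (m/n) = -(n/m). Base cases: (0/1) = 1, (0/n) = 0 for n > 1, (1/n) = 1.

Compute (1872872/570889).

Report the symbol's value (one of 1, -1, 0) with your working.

(1872872/570889): 1872872 mod 570889 = 160205, so (1872872/570889) = (160205/570889)
flip (160205/570889) -> (570889/160205): both odd, 160205 mod 4 = 1, 570889 mod 4 = 1, so the flip contributes +1; sign now +1
(570889/160205): 570889 mod 160205 = 90274, so (570889/160205) = (90274/160205)
factor out 2^1: 90274 = 2^1·45137; with 160205 mod 8 = 5, (2/160205) = -1; sign now -1; continue with (45137/160205)
flip (45137/160205) -> (160205/45137): both odd, 45137 mod 4 = 1, 160205 mod 4 = 1, so the flip contributes +1; sign now -1
(160205/45137): 160205 mod 45137 = 24794, so (160205/45137) = (24794/45137)
factor out 2^1: 24794 = 2^1·12397; with 45137 mod 8 = 1, (2/45137) = +1; sign now -1; continue with (12397/45137)
flip (12397/45137) -> (45137/12397): both odd, 12397 mod 4 = 1, 45137 mod 4 = 1, so the flip contributes +1; sign now -1
(45137/12397): 45137 mod 12397 = 7946, so (45137/12397) = (7946/12397)
factor out 2^1: 7946 = 2^1·3973; with 12397 mod 8 = 5, (2/12397) = -1; sign now +1; continue with (3973/12397)
flip (3973/12397) -> (12397/3973): both odd, 3973 mod 4 = 1, 12397 mod 4 = 1, so the flip contributes +1; sign now +1
(12397/3973): 12397 mod 3973 = 478, so (12397/3973) = (478/3973)
factor out 2^1: 478 = 2^1·239; with 3973 mod 8 = 5, (2/3973) = -1; sign now -1; continue with (239/3973)
flip (239/3973) -> (3973/239): both odd, 239 mod 4 = 3, 3973 mod 4 = 1, so the flip contributes +1; sign now -1
(3973/239): 3973 mod 239 = 149, so (3973/239) = (149/239)
flip (149/239) -> (239/149): both odd, 149 mod 4 = 1, 239 mod 4 = 3, so the flip contributes +1; sign now -1
(239/149): 239 mod 149 = 90, so (239/149) = (90/149)
factor out 2^1: 90 = 2^1·45; with 149 mod 8 = 5, (2/149) = -1; sign now +1; continue with (45/149)
flip (45/149) -> (149/45): both odd, 45 mod 4 = 1, 149 mod 4 = 1, so the flip contributes +1; sign now +1
(149/45): 149 mod 45 = 14, so (149/45) = (14/45)
factor out 2^1: 14 = 2^1·7; with 45 mod 8 = 5, (2/45) = -1; sign now -1; continue with (7/45)
flip (7/45) -> (45/7): both odd, 7 mod 4 = 3, 45 mod 4 = 1, so the flip contributes +1; sign now -1
(45/7): 45 mod 7 = 3, so (45/7) = (3/7)
flip (3/7) -> (7/3): both odd, 3 mod 4 = 3, 7 mod 4 = 3, so the flip contributes -1; sign now +1
(7/3): 7 mod 3 = 1, so (7/3) = (1/3)
reached (1/3) = 1, so the symbol is +1

1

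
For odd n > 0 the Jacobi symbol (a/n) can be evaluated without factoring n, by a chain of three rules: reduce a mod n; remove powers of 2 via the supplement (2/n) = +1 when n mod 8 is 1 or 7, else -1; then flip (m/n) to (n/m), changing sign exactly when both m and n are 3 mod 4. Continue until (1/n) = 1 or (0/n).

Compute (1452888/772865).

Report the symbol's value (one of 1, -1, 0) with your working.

1

(1452888/772865) = (680023/772865)   [reduce mod 772865]
reciprocity: (680023/772865) = +1·(772865/680023) since 680023 mod 4 = 3, 772865 mod 4 = 1; sign now +1
(772865/680023) = (92842/680023)   [reduce mod 680023]
92842 = 2^1·46421; (2/680023) = +1 since 680023 mod 8 = 7, so (92842/680023) = (+1)^1·(46421/680023); sign now +1
reciprocity: (46421/680023) = +1·(680023/46421) since 46421 mod 4 = 1, 680023 mod 4 = 3; sign now +1
(680023/46421) = (30129/46421)   [reduce mod 46421]
reciprocity: (30129/46421) = +1·(46421/30129) since 30129 mod 4 = 1, 46421 mod 4 = 1; sign now +1
(46421/30129) = (16292/30129)   [reduce mod 30129]
16292 = 2^2·4073; (2/30129) = +1 since 30129 mod 8 = 1, so (16292/30129) = (+1)^2·(4073/30129); sign now +1
reciprocity: (4073/30129) = +1·(30129/4073) since 4073 mod 4 = 1, 30129 mod 4 = 1; sign now +1
(30129/4073) = (1618/4073)   [reduce mod 4073]
1618 = 2^1·809; (2/4073) = +1 since 4073 mod 8 = 1, so (1618/4073) = (+1)^1·(809/4073); sign now +1
reciprocity: (809/4073) = +1·(4073/809) since 809 mod 4 = 1, 4073 mod 4 = 1; sign now +1
(4073/809) = (28/809)   [reduce mod 809]
28 = 2^2·7; (2/809) = +1 since 809 mod 8 = 1, so (28/809) = (+1)^2·(7/809); sign now +1
reciprocity: (7/809) = +1·(809/7) since 7 mod 4 = 3, 809 mod 4 = 1; sign now +1
(809/7) = (4/7)   [reduce mod 7]
4 = 2^2·1; (2/7) = +1 since 7 mod 8 = 7, so (4/7) = (+1)^2·(1/7); sign now +1
(1/7) = 1; final value = sign = +1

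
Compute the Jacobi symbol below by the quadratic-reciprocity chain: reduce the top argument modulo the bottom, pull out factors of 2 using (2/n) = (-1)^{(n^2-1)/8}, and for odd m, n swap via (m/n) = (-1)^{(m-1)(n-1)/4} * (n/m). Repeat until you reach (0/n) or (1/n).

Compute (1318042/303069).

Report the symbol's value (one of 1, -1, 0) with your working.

-1

(1318042/303069) = (105766/303069)   [reduce mod 303069]
105766 = 2^1·52883; (2/303069) = -1 since 303069 mod 8 = 5, so (105766/303069) = (-1)^1·(52883/303069); sign now -1
reciprocity: (52883/303069) = +1·(303069/52883) since 52883 mod 4 = 3, 303069 mod 4 = 1; sign now -1
(303069/52883) = (38654/52883)   [reduce mod 52883]
38654 = 2^1·19327; (2/52883) = -1 since 52883 mod 8 = 3, so (38654/52883) = (-1)^1·(19327/52883); sign now +1
reciprocity: (19327/52883) = -1·(52883/19327) since 19327 mod 4 = 3, 52883 mod 4 = 3; sign now -1
(52883/19327) = (14229/19327)   [reduce mod 19327]
reciprocity: (14229/19327) = +1·(19327/14229) since 14229 mod 4 = 1, 19327 mod 4 = 3; sign now -1
(19327/14229) = (5098/14229)   [reduce mod 14229]
5098 = 2^1·2549; (2/14229) = -1 since 14229 mod 8 = 5, so (5098/14229) = (-1)^1·(2549/14229); sign now +1
reciprocity: (2549/14229) = +1·(14229/2549) since 2549 mod 4 = 1, 14229 mod 4 = 1; sign now +1
(14229/2549) = (1484/2549)   [reduce mod 2549]
1484 = 2^2·371; (2/2549) = -1 since 2549 mod 8 = 5, so (1484/2549) = (-1)^2·(371/2549); sign now +1
reciprocity: (371/2549) = +1·(2549/371) since 371 mod 4 = 3, 2549 mod 4 = 1; sign now +1
(2549/371) = (323/371)   [reduce mod 371]
reciprocity: (323/371) = -1·(371/323) since 323 mod 4 = 3, 371 mod 4 = 3; sign now -1
(371/323) = (48/323)   [reduce mod 323]
48 = 2^4·3; (2/323) = -1 since 323 mod 8 = 3, so (48/323) = (-1)^4·(3/323); sign now -1
reciprocity: (3/323) = -1·(323/3) since 3 mod 4 = 3, 323 mod 4 = 3; sign now +1
(323/3) = (2/3)   [reduce mod 3]
2 = 2^1·1; (2/3) = -1 since 3 mod 8 = 3, so (2/3) = (-1)^1·(1/3); sign now -1
(1/3) = 1; final value = sign = -1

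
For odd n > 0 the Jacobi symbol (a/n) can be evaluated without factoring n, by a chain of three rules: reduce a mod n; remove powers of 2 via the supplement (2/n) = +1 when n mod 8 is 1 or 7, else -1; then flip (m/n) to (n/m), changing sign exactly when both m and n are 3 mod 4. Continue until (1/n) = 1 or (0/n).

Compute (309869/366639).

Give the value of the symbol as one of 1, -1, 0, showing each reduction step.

flip (309869/366639) -> (366639/309869): both odd, 309869 mod 4 = 1, 366639 mod 4 = 3, so the flip contributes +1; sign now +1
(366639/309869): 366639 mod 309869 = 56770, so (366639/309869) = (56770/309869)
factor out 2^1: 56770 = 2^1·28385; with 309869 mod 8 = 5, (2/309869) = -1; sign now -1; continue with (28385/309869)
flip (28385/309869) -> (309869/28385): both odd, 28385 mod 4 = 1, 309869 mod 4 = 1, so the flip contributes +1; sign now -1
(309869/28385): 309869 mod 28385 = 26019, so (309869/28385) = (26019/28385)
flip (26019/28385) -> (28385/26019): both odd, 26019 mod 4 = 3, 28385 mod 4 = 1, so the flip contributes +1; sign now -1
(28385/26019): 28385 mod 26019 = 2366, so (28385/26019) = (2366/26019)
factor out 2^1: 2366 = 2^1·1183; with 26019 mod 8 = 3, (2/26019) = -1; sign now +1; continue with (1183/26019)
flip (1183/26019) -> (26019/1183): both odd, 1183 mod 4 = 3, 26019 mod 4 = 3, so the flip contributes -1; sign now -1
(26019/1183): 26019 mod 1183 = 1176, so (26019/1183) = (1176/1183)
factor out 2^3: 1176 = 2^3·147; with 1183 mod 8 = 7, (2/1183) = +1; sign now -1; continue with (147/1183)
flip (147/1183) -> (1183/147): both odd, 147 mod 4 = 3, 1183 mod 4 = 3, so the flip contributes -1; sign now +1
(1183/147): 1183 mod 147 = 7, so (1183/147) = (7/147)
flip (7/147) -> (147/7): both odd, 7 mod 4 = 3, 147 mod 4 = 3, so the flip contributes -1; sign now -1
(147/7): 147 mod 7 = 0, so (147/7) = (0/7)
reached (0/7); gcd(a, n) > 1, so (0/7) = 0 and the symbol is 0

0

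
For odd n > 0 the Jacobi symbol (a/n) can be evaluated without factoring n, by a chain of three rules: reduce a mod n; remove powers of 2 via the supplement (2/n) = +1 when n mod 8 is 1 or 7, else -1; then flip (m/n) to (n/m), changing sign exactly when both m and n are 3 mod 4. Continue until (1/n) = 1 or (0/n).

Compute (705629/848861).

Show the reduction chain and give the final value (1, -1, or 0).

1

reciprocity: (705629/848861) = +1·(848861/705629) since 705629 mod 4 = 1, 848861 mod 4 = 1; sign now +1
(848861/705629) = (143232/705629)   [reduce mod 705629]
143232 = 2^7·1119; (2/705629) = -1 since 705629 mod 8 = 5, so (143232/705629) = (-1)^7·(1119/705629); sign now -1
reciprocity: (1119/705629) = +1·(705629/1119) since 1119 mod 4 = 3, 705629 mod 4 = 1; sign now -1
(705629/1119) = (659/1119)   [reduce mod 1119]
reciprocity: (659/1119) = -1·(1119/659) since 659 mod 4 = 3, 1119 mod 4 = 3; sign now +1
(1119/659) = (460/659)   [reduce mod 659]
460 = 2^2·115; (2/659) = -1 since 659 mod 8 = 3, so (460/659) = (-1)^2·(115/659); sign now +1
reciprocity: (115/659) = -1·(659/115) since 115 mod 4 = 3, 659 mod 4 = 3; sign now -1
(659/115) = (84/115)   [reduce mod 115]
84 = 2^2·21; (2/115) = -1 since 115 mod 8 = 3, so (84/115) = (-1)^2·(21/115); sign now -1
reciprocity: (21/115) = +1·(115/21) since 21 mod 4 = 1, 115 mod 4 = 3; sign now -1
(115/21) = (10/21)   [reduce mod 21]
10 = 2^1·5; (2/21) = -1 since 21 mod 8 = 5, so (10/21) = (-1)^1·(5/21); sign now +1
reciprocity: (5/21) = +1·(21/5) since 5 mod 4 = 1, 21 mod 4 = 1; sign now +1
(21/5) = (1/5)   [reduce mod 5]
(1/5) = 1; final value = sign = +1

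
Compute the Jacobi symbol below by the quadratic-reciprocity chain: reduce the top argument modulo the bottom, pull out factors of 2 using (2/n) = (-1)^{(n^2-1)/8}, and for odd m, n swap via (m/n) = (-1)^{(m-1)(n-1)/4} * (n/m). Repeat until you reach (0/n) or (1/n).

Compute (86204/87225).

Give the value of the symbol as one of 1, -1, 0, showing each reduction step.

-1

86204 = 2^2·21551; (2/87225) = +1 since 87225 mod 8 = 1, so (86204/87225) = (+1)^2·(21551/87225); sign now +1
reciprocity: (21551/87225) = +1·(87225/21551) since 21551 mod 4 = 3, 87225 mod 4 = 1; sign now +1
(87225/21551) = (1021/21551)   [reduce mod 21551]
reciprocity: (1021/21551) = +1·(21551/1021) since 1021 mod 4 = 1, 21551 mod 4 = 3; sign now +1
(21551/1021) = (110/1021)   [reduce mod 1021]
110 = 2^1·55; (2/1021) = -1 since 1021 mod 8 = 5, so (110/1021) = (-1)^1·(55/1021); sign now -1
reciprocity: (55/1021) = +1·(1021/55) since 55 mod 4 = 3, 1021 mod 4 = 1; sign now -1
(1021/55) = (31/55)   [reduce mod 55]
reciprocity: (31/55) = -1·(55/31) since 31 mod 4 = 3, 55 mod 4 = 3; sign now +1
(55/31) = (24/31)   [reduce mod 31]
24 = 2^3·3; (2/31) = +1 since 31 mod 8 = 7, so (24/31) = (+1)^3·(3/31); sign now +1
reciprocity: (3/31) = -1·(31/3) since 3 mod 4 = 3, 31 mod 4 = 3; sign now -1
(31/3) = (1/3)   [reduce mod 3]
(1/3) = 1; final value = sign = -1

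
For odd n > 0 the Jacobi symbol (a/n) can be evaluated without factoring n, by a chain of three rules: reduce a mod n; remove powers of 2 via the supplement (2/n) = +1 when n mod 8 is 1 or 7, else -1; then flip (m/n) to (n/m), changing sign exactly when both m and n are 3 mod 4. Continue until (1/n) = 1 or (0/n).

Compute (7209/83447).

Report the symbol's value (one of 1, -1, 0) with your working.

flip (7209/83447) -> (83447/7209): both odd, 7209 mod 4 = 1, 83447 mod 4 = 3, so the flip contributes +1; sign now +1
(83447/7209): 83447 mod 7209 = 4148, so (83447/7209) = (4148/7209)
factor out 2^2: 4148 = 2^2·1037; with 7209 mod 8 = 1, (2/7209) = +1; sign now +1; continue with (1037/7209)
flip (1037/7209) -> (7209/1037): both odd, 1037 mod 4 = 1, 7209 mod 4 = 1, so the flip contributes +1; sign now +1
(7209/1037): 7209 mod 1037 = 987, so (7209/1037) = (987/1037)
flip (987/1037) -> (1037/987): both odd, 987 mod 4 = 3, 1037 mod 4 = 1, so the flip contributes +1; sign now +1
(1037/987): 1037 mod 987 = 50, so (1037/987) = (50/987)
factor out 2^1: 50 = 2^1·25; with 987 mod 8 = 3, (2/987) = -1; sign now -1; continue with (25/987)
flip (25/987) -> (987/25): both odd, 25 mod 4 = 1, 987 mod 4 = 3, so the flip contributes +1; sign now -1
(987/25): 987 mod 25 = 12, so (987/25) = (12/25)
factor out 2^2: 12 = 2^2·3; with 25 mod 8 = 1, (2/25) = +1; sign now -1; continue with (3/25)
flip (3/25) -> (25/3): both odd, 3 mod 4 = 3, 25 mod 4 = 1, so the flip contributes +1; sign now -1
(25/3): 25 mod 3 = 1, so (25/3) = (1/3)
reached (1/3) = 1, so the symbol is -1

-1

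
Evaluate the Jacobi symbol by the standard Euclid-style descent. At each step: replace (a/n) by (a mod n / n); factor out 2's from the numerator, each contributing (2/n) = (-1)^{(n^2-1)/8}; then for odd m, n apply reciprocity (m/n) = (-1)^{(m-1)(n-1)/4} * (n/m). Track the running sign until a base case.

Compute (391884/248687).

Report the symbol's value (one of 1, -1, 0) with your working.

(391884/248687): 391884 mod 248687 = 143197, so (391884/248687) = (143197/248687)
flip (143197/248687) -> (248687/143197): both odd, 143197 mod 4 = 1, 248687 mod 4 = 3, so the flip contributes +1; sign now +1
(248687/143197): 248687 mod 143197 = 105490, so (248687/143197) = (105490/143197)
factor out 2^1: 105490 = 2^1·52745; with 143197 mod 8 = 5, (2/143197) = -1; sign now -1; continue with (52745/143197)
flip (52745/143197) -> (143197/52745): both odd, 52745 mod 4 = 1, 143197 mod 4 = 1, so the flip contributes +1; sign now -1
(143197/52745): 143197 mod 52745 = 37707, so (143197/52745) = (37707/52745)
flip (37707/52745) -> (52745/37707): both odd, 37707 mod 4 = 3, 52745 mod 4 = 1, so the flip contributes +1; sign now -1
(52745/37707): 52745 mod 37707 = 15038, so (52745/37707) = (15038/37707)
factor out 2^1: 15038 = 2^1·7519; with 37707 mod 8 = 3, (2/37707) = -1; sign now +1; continue with (7519/37707)
flip (7519/37707) -> (37707/7519): both odd, 7519 mod 4 = 3, 37707 mod 4 = 3, so the flip contributes -1; sign now -1
(37707/7519): 37707 mod 7519 = 112, so (37707/7519) = (112/7519)
factor out 2^4: 112 = 2^4·7; with 7519 mod 8 = 7, (2/7519) = +1; sign now -1; continue with (7/7519)
flip (7/7519) -> (7519/7): both odd, 7 mod 4 = 3, 7519 mod 4 = 3, so the flip contributes -1; sign now +1
(7519/7): 7519 mod 7 = 1, so (7519/7) = (1/7)
reached (1/7) = 1, so the symbol is +1

1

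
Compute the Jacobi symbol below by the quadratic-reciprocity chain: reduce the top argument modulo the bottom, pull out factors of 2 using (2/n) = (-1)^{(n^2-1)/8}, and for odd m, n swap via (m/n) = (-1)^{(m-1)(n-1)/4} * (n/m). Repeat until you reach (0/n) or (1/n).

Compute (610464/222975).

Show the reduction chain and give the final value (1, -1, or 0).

(610464/222975): 610464 mod 222975 = 164514, so (610464/222975) = (164514/222975)
factor out 2^1: 164514 = 2^1·82257; with 222975 mod 8 = 7, (2/222975) = +1; sign now +1; continue with (82257/222975)
flip (82257/222975) -> (222975/82257): both odd, 82257 mod 4 = 1, 222975 mod 4 = 3, so the flip contributes +1; sign now +1
(222975/82257): 222975 mod 82257 = 58461, so (222975/82257) = (58461/82257)
flip (58461/82257) -> (82257/58461): both odd, 58461 mod 4 = 1, 82257 mod 4 = 1, so the flip contributes +1; sign now +1
(82257/58461): 82257 mod 58461 = 23796, so (82257/58461) = (23796/58461)
factor out 2^2: 23796 = 2^2·5949; with 58461 mod 8 = 5, (2/58461) = -1; sign now +1; continue with (5949/58461)
flip (5949/58461) -> (58461/5949): both odd, 5949 mod 4 = 1, 58461 mod 4 = 1, so the flip contributes +1; sign now +1
(58461/5949): 58461 mod 5949 = 4920, so (58461/5949) = (4920/5949)
factor out 2^3: 4920 = 2^3·615; with 5949 mod 8 = 5, (2/5949) = -1; sign now -1; continue with (615/5949)
flip (615/5949) -> (5949/615): both odd, 615 mod 4 = 3, 5949 mod 4 = 1, so the flip contributes +1; sign now -1
(5949/615): 5949 mod 615 = 414, so (5949/615) = (414/615)
factor out 2^1: 414 = 2^1·207; with 615 mod 8 = 7, (2/615) = +1; sign now -1; continue with (207/615)
flip (207/615) -> (615/207): both odd, 207 mod 4 = 3, 615 mod 4 = 3, so the flip contributes -1; sign now +1
(615/207): 615 mod 207 = 201, so (615/207) = (201/207)
flip (201/207) -> (207/201): both odd, 201 mod 4 = 1, 207 mod 4 = 3, so the flip contributes +1; sign now +1
(207/201): 207 mod 201 = 6, so (207/201) = (6/201)
factor out 2^1: 6 = 2^1·3; with 201 mod 8 = 1, (2/201) = +1; sign now +1; continue with (3/201)
flip (3/201) -> (201/3): both odd, 3 mod 4 = 3, 201 mod 4 = 1, so the flip contributes +1; sign now +1
(201/3): 201 mod 3 = 0, so (201/3) = (0/3)
reached (0/3); gcd(a, n) > 1, so (0/3) = 0 and the symbol is 0

0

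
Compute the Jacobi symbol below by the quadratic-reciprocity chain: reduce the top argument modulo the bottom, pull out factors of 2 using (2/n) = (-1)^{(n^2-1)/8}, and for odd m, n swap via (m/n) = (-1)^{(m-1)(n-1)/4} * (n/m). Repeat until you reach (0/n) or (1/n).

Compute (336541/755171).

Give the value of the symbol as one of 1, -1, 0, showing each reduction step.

reciprocity: (336541/755171) = +1·(755171/336541) since 336541 mod 4 = 1, 755171 mod 4 = 3; sign now +1
(755171/336541) = (82089/336541)   [reduce mod 336541]
reciprocity: (82089/336541) = +1·(336541/82089) since 82089 mod 4 = 1, 336541 mod 4 = 1; sign now +1
(336541/82089) = (8185/82089)   [reduce mod 82089]
reciprocity: (8185/82089) = +1·(82089/8185) since 8185 mod 4 = 1, 82089 mod 4 = 1; sign now +1
(82089/8185) = (239/8185)   [reduce mod 8185]
reciprocity: (239/8185) = +1·(8185/239) since 239 mod 4 = 3, 8185 mod 4 = 1; sign now +1
(8185/239) = (59/239)   [reduce mod 239]
reciprocity: (59/239) = -1·(239/59) since 59 mod 4 = 3, 239 mod 4 = 3; sign now -1
(239/59) = (3/59)   [reduce mod 59]
reciprocity: (3/59) = -1·(59/3) since 3 mod 4 = 3, 59 mod 4 = 3; sign now +1
(59/3) = (2/3)   [reduce mod 3]
2 = 2^1·1; (2/3) = -1 since 3 mod 8 = 3, so (2/3) = (-1)^1·(1/3); sign now -1
(1/3) = 1; final value = sign = -1

-1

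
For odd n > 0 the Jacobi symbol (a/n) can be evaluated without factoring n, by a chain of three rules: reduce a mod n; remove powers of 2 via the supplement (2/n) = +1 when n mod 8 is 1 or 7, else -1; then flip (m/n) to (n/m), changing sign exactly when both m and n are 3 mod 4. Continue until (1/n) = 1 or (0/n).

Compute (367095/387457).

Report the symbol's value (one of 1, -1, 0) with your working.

-1

flip (367095/387457) -> (387457/367095): both odd, 367095 mod 4 = 3, 387457 mod 4 = 1, so the flip contributes +1; sign now +1
(387457/367095): 387457 mod 367095 = 20362, so (387457/367095) = (20362/367095)
factor out 2^1: 20362 = 2^1·10181; with 367095 mod 8 = 7, (2/367095) = +1; sign now +1; continue with (10181/367095)
flip (10181/367095) -> (367095/10181): both odd, 10181 mod 4 = 1, 367095 mod 4 = 3, so the flip contributes +1; sign now +1
(367095/10181): 367095 mod 10181 = 579, so (367095/10181) = (579/10181)
flip (579/10181) -> (10181/579): both odd, 579 mod 4 = 3, 10181 mod 4 = 1, so the flip contributes +1; sign now +1
(10181/579): 10181 mod 579 = 338, so (10181/579) = (338/579)
factor out 2^1: 338 = 2^1·169; with 579 mod 8 = 3, (2/579) = -1; sign now -1; continue with (169/579)
flip (169/579) -> (579/169): both odd, 169 mod 4 = 1, 579 mod 4 = 3, so the flip contributes +1; sign now -1
(579/169): 579 mod 169 = 72, so (579/169) = (72/169)
factor out 2^3: 72 = 2^3·9; with 169 mod 8 = 1, (2/169) = +1; sign now -1; continue with (9/169)
flip (9/169) -> (169/9): both odd, 9 mod 4 = 1, 169 mod 4 = 1, so the flip contributes +1; sign now -1
(169/9): 169 mod 9 = 7, so (169/9) = (7/9)
flip (7/9) -> (9/7): both odd, 7 mod 4 = 3, 9 mod 4 = 1, so the flip contributes +1; sign now -1
(9/7): 9 mod 7 = 2, so (9/7) = (2/7)
factor out 2^1: 2 = 2^1·1; with 7 mod 8 = 7, (2/7) = +1; sign now -1; continue with (1/7)
reached (1/7) = 1, so the symbol is -1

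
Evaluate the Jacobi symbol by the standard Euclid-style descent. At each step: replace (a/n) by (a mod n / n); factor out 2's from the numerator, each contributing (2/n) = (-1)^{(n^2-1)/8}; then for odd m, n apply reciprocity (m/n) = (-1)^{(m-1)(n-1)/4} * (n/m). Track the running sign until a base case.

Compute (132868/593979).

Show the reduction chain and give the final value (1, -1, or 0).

factor out 2^2: 132868 = 2^2·33217; with 593979 mod 8 = 3, (2/593979) = -1; sign now +1; continue with (33217/593979)
flip (33217/593979) -> (593979/33217): both odd, 33217 mod 4 = 1, 593979 mod 4 = 3, so the flip contributes +1; sign now +1
(593979/33217): 593979 mod 33217 = 29290, so (593979/33217) = (29290/33217)
factor out 2^1: 29290 = 2^1·14645; with 33217 mod 8 = 1, (2/33217) = +1; sign now +1; continue with (14645/33217)
flip (14645/33217) -> (33217/14645): both odd, 14645 mod 4 = 1, 33217 mod 4 = 1, so the flip contributes +1; sign now +1
(33217/14645): 33217 mod 14645 = 3927, so (33217/14645) = (3927/14645)
flip (3927/14645) -> (14645/3927): both odd, 3927 mod 4 = 3, 14645 mod 4 = 1, so the flip contributes +1; sign now +1
(14645/3927): 14645 mod 3927 = 2864, so (14645/3927) = (2864/3927)
factor out 2^4: 2864 = 2^4·179; with 3927 mod 8 = 7, (2/3927) = +1; sign now +1; continue with (179/3927)
flip (179/3927) -> (3927/179): both odd, 179 mod 4 = 3, 3927 mod 4 = 3, so the flip contributes -1; sign now -1
(3927/179): 3927 mod 179 = 168, so (3927/179) = (168/179)
factor out 2^3: 168 = 2^3·21; with 179 mod 8 = 3, (2/179) = -1; sign now +1; continue with (21/179)
flip (21/179) -> (179/21): both odd, 21 mod 4 = 1, 179 mod 4 = 3, so the flip contributes +1; sign now +1
(179/21): 179 mod 21 = 11, so (179/21) = (11/21)
flip (11/21) -> (21/11): both odd, 11 mod 4 = 3, 21 mod 4 = 1, so the flip contributes +1; sign now +1
(21/11): 21 mod 11 = 10, so (21/11) = (10/11)
factor out 2^1: 10 = 2^1·5; with 11 mod 8 = 3, (2/11) = -1; sign now -1; continue with (5/11)
flip (5/11) -> (11/5): both odd, 5 mod 4 = 1, 11 mod 4 = 3, so the flip contributes +1; sign now -1
(11/5): 11 mod 5 = 1, so (11/5) = (1/5)
reached (1/5) = 1, so the symbol is -1

-1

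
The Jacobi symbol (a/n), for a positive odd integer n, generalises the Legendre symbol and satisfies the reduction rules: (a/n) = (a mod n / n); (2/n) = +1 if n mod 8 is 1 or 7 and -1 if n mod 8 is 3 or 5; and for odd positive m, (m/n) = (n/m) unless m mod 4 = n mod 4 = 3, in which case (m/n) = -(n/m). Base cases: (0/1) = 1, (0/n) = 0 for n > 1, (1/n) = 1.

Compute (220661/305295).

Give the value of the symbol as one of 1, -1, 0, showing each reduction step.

-1

reciprocity: (220661/305295) = +1·(305295/220661) since 220661 mod 4 = 1, 305295 mod 4 = 3; sign now +1
(305295/220661) = (84634/220661)   [reduce mod 220661]
84634 = 2^1·42317; (2/220661) = -1 since 220661 mod 8 = 5, so (84634/220661) = (-1)^1·(42317/220661); sign now -1
reciprocity: (42317/220661) = +1·(220661/42317) since 42317 mod 4 = 1, 220661 mod 4 = 1; sign now -1
(220661/42317) = (9076/42317)   [reduce mod 42317]
9076 = 2^2·2269; (2/42317) = -1 since 42317 mod 8 = 5, so (9076/42317) = (-1)^2·(2269/42317); sign now -1
reciprocity: (2269/42317) = +1·(42317/2269) since 2269 mod 4 = 1, 42317 mod 4 = 1; sign now -1
(42317/2269) = (1475/2269)   [reduce mod 2269]
reciprocity: (1475/2269) = +1·(2269/1475) since 1475 mod 4 = 3, 2269 mod 4 = 1; sign now -1
(2269/1475) = (794/1475)   [reduce mod 1475]
794 = 2^1·397; (2/1475) = -1 since 1475 mod 8 = 3, so (794/1475) = (-1)^1·(397/1475); sign now +1
reciprocity: (397/1475) = +1·(1475/397) since 397 mod 4 = 1, 1475 mod 4 = 3; sign now +1
(1475/397) = (284/397)   [reduce mod 397]
284 = 2^2·71; (2/397) = -1 since 397 mod 8 = 5, so (284/397) = (-1)^2·(71/397); sign now +1
reciprocity: (71/397) = +1·(397/71) since 71 mod 4 = 3, 397 mod 4 = 1; sign now +1
(397/71) = (42/71)   [reduce mod 71]
42 = 2^1·21; (2/71) = +1 since 71 mod 8 = 7, so (42/71) = (+1)^1·(21/71); sign now +1
reciprocity: (21/71) = +1·(71/21) since 21 mod 4 = 1, 71 mod 4 = 3; sign now +1
(71/21) = (8/21)   [reduce mod 21]
8 = 2^3·1; (2/21) = -1 since 21 mod 8 = 5, so (8/21) = (-1)^3·(1/21); sign now -1
(1/21) = 1; final value = sign = -1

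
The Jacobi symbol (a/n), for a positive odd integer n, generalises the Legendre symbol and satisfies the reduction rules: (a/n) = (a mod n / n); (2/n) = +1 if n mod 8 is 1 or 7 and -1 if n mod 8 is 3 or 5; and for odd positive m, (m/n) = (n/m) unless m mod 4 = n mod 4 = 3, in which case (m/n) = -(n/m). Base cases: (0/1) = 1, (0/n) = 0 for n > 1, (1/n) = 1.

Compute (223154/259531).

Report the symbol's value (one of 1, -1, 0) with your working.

factor out 2^1: 223154 = 2^1·111577; with 259531 mod 8 = 3, (2/259531) = -1; sign now -1; continue with (111577/259531)
flip (111577/259531) -> (259531/111577): both odd, 111577 mod 4 = 1, 259531 mod 4 = 3, so the flip contributes +1; sign now -1
(259531/111577): 259531 mod 111577 = 36377, so (259531/111577) = (36377/111577)
flip (36377/111577) -> (111577/36377): both odd, 36377 mod 4 = 1, 111577 mod 4 = 1, so the flip contributes +1; sign now -1
(111577/36377): 111577 mod 36377 = 2446, so (111577/36377) = (2446/36377)
factor out 2^1: 2446 = 2^1·1223; with 36377 mod 8 = 1, (2/36377) = +1; sign now -1; continue with (1223/36377)
flip (1223/36377) -> (36377/1223): both odd, 1223 mod 4 = 3, 36377 mod 4 = 1, so the flip contributes +1; sign now -1
(36377/1223): 36377 mod 1223 = 910, so (36377/1223) = (910/1223)
factor out 2^1: 910 = 2^1·455; with 1223 mod 8 = 7, (2/1223) = +1; sign now -1; continue with (455/1223)
flip (455/1223) -> (1223/455): both odd, 455 mod 4 = 3, 1223 mod 4 = 3, so the flip contributes -1; sign now +1
(1223/455): 1223 mod 455 = 313, so (1223/455) = (313/455)
flip (313/455) -> (455/313): both odd, 313 mod 4 = 1, 455 mod 4 = 3, so the flip contributes +1; sign now +1
(455/313): 455 mod 313 = 142, so (455/313) = (142/313)
factor out 2^1: 142 = 2^1·71; with 313 mod 8 = 1, (2/313) = +1; sign now +1; continue with (71/313)
flip (71/313) -> (313/71): both odd, 71 mod 4 = 3, 313 mod 4 = 1, so the flip contributes +1; sign now +1
(313/71): 313 mod 71 = 29, so (313/71) = (29/71)
flip (29/71) -> (71/29): both odd, 29 mod 4 = 1, 71 mod 4 = 3, so the flip contributes +1; sign now +1
(71/29): 71 mod 29 = 13, so (71/29) = (13/29)
flip (13/29) -> (29/13): both odd, 13 mod 4 = 1, 29 mod 4 = 1, so the flip contributes +1; sign now +1
(29/13): 29 mod 13 = 3, so (29/13) = (3/13)
flip (3/13) -> (13/3): both odd, 3 mod 4 = 3, 13 mod 4 = 1, so the flip contributes +1; sign now +1
(13/3): 13 mod 3 = 1, so (13/3) = (1/3)
reached (1/3) = 1, so the symbol is +1

1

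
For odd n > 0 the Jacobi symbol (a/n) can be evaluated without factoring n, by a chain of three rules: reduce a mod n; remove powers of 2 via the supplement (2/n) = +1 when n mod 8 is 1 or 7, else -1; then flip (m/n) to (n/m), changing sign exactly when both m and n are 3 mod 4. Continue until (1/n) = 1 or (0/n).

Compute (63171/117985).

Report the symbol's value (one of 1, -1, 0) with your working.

-1

flip (63171/117985) -> (117985/63171): both odd, 63171 mod 4 = 3, 117985 mod 4 = 1, so the flip contributes +1; sign now +1
(117985/63171): 117985 mod 63171 = 54814, so (117985/63171) = (54814/63171)
factor out 2^1: 54814 = 2^1·27407; with 63171 mod 8 = 3, (2/63171) = -1; sign now -1; continue with (27407/63171)
flip (27407/63171) -> (63171/27407): both odd, 27407 mod 4 = 3, 63171 mod 4 = 3, so the flip contributes -1; sign now +1
(63171/27407): 63171 mod 27407 = 8357, so (63171/27407) = (8357/27407)
flip (8357/27407) -> (27407/8357): both odd, 8357 mod 4 = 1, 27407 mod 4 = 3, so the flip contributes +1; sign now +1
(27407/8357): 27407 mod 8357 = 2336, so (27407/8357) = (2336/8357)
factor out 2^5: 2336 = 2^5·73; with 8357 mod 8 = 5, (2/8357) = -1; sign now -1; continue with (73/8357)
flip (73/8357) -> (8357/73): both odd, 73 mod 4 = 1, 8357 mod 4 = 1, so the flip contributes +1; sign now -1
(8357/73): 8357 mod 73 = 35, so (8357/73) = (35/73)
flip (35/73) -> (73/35): both odd, 35 mod 4 = 3, 73 mod 4 = 1, so the flip contributes +1; sign now -1
(73/35): 73 mod 35 = 3, so (73/35) = (3/35)
flip (3/35) -> (35/3): both odd, 3 mod 4 = 3, 35 mod 4 = 3, so the flip contributes -1; sign now +1
(35/3): 35 mod 3 = 2, so (35/3) = (2/3)
factor out 2^1: 2 = 2^1·1; with 3 mod 8 = 3, (2/3) = -1; sign now -1; continue with (1/3)
reached (1/3) = 1, so the symbol is -1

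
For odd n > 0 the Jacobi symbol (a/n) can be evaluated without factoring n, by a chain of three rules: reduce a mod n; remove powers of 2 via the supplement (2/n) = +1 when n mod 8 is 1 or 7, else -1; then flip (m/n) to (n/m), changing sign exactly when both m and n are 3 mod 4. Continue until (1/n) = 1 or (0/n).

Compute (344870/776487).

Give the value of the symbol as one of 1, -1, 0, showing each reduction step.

-1

344870 = 2^1·172435; (2/776487) = +1 since 776487 mod 8 = 7, so (344870/776487) = (+1)^1·(172435/776487); sign now +1
reciprocity: (172435/776487) = -1·(776487/172435) since 172435 mod 4 = 3, 776487 mod 4 = 3; sign now -1
(776487/172435) = (86747/172435)   [reduce mod 172435]
reciprocity: (86747/172435) = -1·(172435/86747) since 86747 mod 4 = 3, 172435 mod 4 = 3; sign now +1
(172435/86747) = (85688/86747)   [reduce mod 86747]
85688 = 2^3·10711; (2/86747) = -1 since 86747 mod 8 = 3, so (85688/86747) = (-1)^3·(10711/86747); sign now -1
reciprocity: (10711/86747) = -1·(86747/10711) since 10711 mod 4 = 3, 86747 mod 4 = 3; sign now +1
(86747/10711) = (1059/10711)   [reduce mod 10711]
reciprocity: (1059/10711) = -1·(10711/1059) since 1059 mod 4 = 3, 10711 mod 4 = 3; sign now -1
(10711/1059) = (121/1059)   [reduce mod 1059]
reciprocity: (121/1059) = +1·(1059/121) since 121 mod 4 = 1, 1059 mod 4 = 3; sign now -1
(1059/121) = (91/121)   [reduce mod 121]
reciprocity: (91/121) = +1·(121/91) since 91 mod 4 = 3, 121 mod 4 = 1; sign now -1
(121/91) = (30/91)   [reduce mod 91]
30 = 2^1·15; (2/91) = -1 since 91 mod 8 = 3, so (30/91) = (-1)^1·(15/91); sign now +1
reciprocity: (15/91) = -1·(91/15) since 15 mod 4 = 3, 91 mod 4 = 3; sign now -1
(91/15) = (1/15)   [reduce mod 15]
(1/15) = 1; final value = sign = -1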